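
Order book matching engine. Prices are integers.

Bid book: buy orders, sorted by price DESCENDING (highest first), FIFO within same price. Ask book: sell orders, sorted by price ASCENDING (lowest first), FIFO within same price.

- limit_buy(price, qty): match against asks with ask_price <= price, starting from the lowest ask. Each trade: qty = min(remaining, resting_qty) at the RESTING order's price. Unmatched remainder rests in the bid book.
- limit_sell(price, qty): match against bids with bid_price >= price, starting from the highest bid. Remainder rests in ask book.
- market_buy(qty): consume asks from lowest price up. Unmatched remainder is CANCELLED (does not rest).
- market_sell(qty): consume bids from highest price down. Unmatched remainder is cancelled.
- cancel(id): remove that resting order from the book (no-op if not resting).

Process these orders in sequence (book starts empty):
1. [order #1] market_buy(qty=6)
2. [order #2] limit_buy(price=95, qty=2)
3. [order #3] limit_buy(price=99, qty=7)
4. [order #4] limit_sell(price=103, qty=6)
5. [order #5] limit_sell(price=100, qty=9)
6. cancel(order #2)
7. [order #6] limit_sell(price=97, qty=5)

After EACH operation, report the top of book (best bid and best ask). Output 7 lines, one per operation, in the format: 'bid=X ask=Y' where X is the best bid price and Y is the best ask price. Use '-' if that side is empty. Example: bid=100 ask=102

Answer: bid=- ask=-
bid=95 ask=-
bid=99 ask=-
bid=99 ask=103
bid=99 ask=100
bid=99 ask=100
bid=99 ask=100

Derivation:
After op 1 [order #1] market_buy(qty=6): fills=none; bids=[-] asks=[-]
After op 2 [order #2] limit_buy(price=95, qty=2): fills=none; bids=[#2:2@95] asks=[-]
After op 3 [order #3] limit_buy(price=99, qty=7): fills=none; bids=[#3:7@99 #2:2@95] asks=[-]
After op 4 [order #4] limit_sell(price=103, qty=6): fills=none; bids=[#3:7@99 #2:2@95] asks=[#4:6@103]
After op 5 [order #5] limit_sell(price=100, qty=9): fills=none; bids=[#3:7@99 #2:2@95] asks=[#5:9@100 #4:6@103]
After op 6 cancel(order #2): fills=none; bids=[#3:7@99] asks=[#5:9@100 #4:6@103]
After op 7 [order #6] limit_sell(price=97, qty=5): fills=#3x#6:5@99; bids=[#3:2@99] asks=[#5:9@100 #4:6@103]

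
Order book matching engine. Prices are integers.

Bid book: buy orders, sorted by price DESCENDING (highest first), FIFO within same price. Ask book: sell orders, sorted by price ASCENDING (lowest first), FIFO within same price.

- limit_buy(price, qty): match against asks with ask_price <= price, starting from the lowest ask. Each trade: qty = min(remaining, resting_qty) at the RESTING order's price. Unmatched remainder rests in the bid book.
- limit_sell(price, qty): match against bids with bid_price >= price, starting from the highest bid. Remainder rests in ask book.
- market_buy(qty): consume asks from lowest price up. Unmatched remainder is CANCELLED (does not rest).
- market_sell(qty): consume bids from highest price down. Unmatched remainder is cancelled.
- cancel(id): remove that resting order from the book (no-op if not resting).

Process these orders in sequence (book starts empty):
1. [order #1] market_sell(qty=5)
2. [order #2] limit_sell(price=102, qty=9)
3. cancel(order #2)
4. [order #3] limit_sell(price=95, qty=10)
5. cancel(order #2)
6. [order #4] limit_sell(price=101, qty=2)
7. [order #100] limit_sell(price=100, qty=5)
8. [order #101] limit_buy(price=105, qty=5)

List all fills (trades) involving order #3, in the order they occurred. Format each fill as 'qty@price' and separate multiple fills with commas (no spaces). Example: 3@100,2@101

After op 1 [order #1] market_sell(qty=5): fills=none; bids=[-] asks=[-]
After op 2 [order #2] limit_sell(price=102, qty=9): fills=none; bids=[-] asks=[#2:9@102]
After op 3 cancel(order #2): fills=none; bids=[-] asks=[-]
After op 4 [order #3] limit_sell(price=95, qty=10): fills=none; bids=[-] asks=[#3:10@95]
After op 5 cancel(order #2): fills=none; bids=[-] asks=[#3:10@95]
After op 6 [order #4] limit_sell(price=101, qty=2): fills=none; bids=[-] asks=[#3:10@95 #4:2@101]
After op 7 [order #100] limit_sell(price=100, qty=5): fills=none; bids=[-] asks=[#3:10@95 #100:5@100 #4:2@101]
After op 8 [order #101] limit_buy(price=105, qty=5): fills=#101x#3:5@95; bids=[-] asks=[#3:5@95 #100:5@100 #4:2@101]

Answer: 5@95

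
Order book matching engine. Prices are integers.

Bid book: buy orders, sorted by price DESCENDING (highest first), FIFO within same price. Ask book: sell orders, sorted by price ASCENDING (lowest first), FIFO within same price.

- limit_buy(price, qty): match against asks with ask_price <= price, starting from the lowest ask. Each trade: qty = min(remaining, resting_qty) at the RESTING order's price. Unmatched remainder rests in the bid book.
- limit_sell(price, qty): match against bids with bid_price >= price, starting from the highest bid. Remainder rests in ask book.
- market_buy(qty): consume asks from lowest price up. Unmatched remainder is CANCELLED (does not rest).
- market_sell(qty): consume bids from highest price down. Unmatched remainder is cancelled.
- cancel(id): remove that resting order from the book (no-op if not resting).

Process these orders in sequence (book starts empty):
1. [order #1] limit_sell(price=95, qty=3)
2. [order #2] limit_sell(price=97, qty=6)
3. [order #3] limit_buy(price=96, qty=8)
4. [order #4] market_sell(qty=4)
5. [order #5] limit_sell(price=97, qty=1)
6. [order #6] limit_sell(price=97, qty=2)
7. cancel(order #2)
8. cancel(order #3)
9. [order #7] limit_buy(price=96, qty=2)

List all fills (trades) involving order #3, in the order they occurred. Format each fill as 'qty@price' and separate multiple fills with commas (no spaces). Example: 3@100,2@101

After op 1 [order #1] limit_sell(price=95, qty=3): fills=none; bids=[-] asks=[#1:3@95]
After op 2 [order #2] limit_sell(price=97, qty=6): fills=none; bids=[-] asks=[#1:3@95 #2:6@97]
After op 3 [order #3] limit_buy(price=96, qty=8): fills=#3x#1:3@95; bids=[#3:5@96] asks=[#2:6@97]
After op 4 [order #4] market_sell(qty=4): fills=#3x#4:4@96; bids=[#3:1@96] asks=[#2:6@97]
After op 5 [order #5] limit_sell(price=97, qty=1): fills=none; bids=[#3:1@96] asks=[#2:6@97 #5:1@97]
After op 6 [order #6] limit_sell(price=97, qty=2): fills=none; bids=[#3:1@96] asks=[#2:6@97 #5:1@97 #6:2@97]
After op 7 cancel(order #2): fills=none; bids=[#3:1@96] asks=[#5:1@97 #6:2@97]
After op 8 cancel(order #3): fills=none; bids=[-] asks=[#5:1@97 #6:2@97]
After op 9 [order #7] limit_buy(price=96, qty=2): fills=none; bids=[#7:2@96] asks=[#5:1@97 #6:2@97]

Answer: 3@95,4@96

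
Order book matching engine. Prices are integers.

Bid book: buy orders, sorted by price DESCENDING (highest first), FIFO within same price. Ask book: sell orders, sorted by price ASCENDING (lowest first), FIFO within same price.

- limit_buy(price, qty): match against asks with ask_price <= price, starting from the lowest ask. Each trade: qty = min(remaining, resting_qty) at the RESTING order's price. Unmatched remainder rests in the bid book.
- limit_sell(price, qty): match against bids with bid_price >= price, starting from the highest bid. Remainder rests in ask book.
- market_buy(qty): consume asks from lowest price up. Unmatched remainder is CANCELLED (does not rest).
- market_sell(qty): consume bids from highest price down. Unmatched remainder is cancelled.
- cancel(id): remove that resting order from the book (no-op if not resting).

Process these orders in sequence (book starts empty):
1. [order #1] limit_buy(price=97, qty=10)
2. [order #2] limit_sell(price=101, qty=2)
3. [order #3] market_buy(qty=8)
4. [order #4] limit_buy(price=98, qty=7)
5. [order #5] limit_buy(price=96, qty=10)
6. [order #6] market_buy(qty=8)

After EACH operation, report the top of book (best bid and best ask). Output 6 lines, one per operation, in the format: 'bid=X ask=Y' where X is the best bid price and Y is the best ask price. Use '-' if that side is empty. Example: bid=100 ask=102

After op 1 [order #1] limit_buy(price=97, qty=10): fills=none; bids=[#1:10@97] asks=[-]
After op 2 [order #2] limit_sell(price=101, qty=2): fills=none; bids=[#1:10@97] asks=[#2:2@101]
After op 3 [order #3] market_buy(qty=8): fills=#3x#2:2@101; bids=[#1:10@97] asks=[-]
After op 4 [order #4] limit_buy(price=98, qty=7): fills=none; bids=[#4:7@98 #1:10@97] asks=[-]
After op 5 [order #5] limit_buy(price=96, qty=10): fills=none; bids=[#4:7@98 #1:10@97 #5:10@96] asks=[-]
After op 6 [order #6] market_buy(qty=8): fills=none; bids=[#4:7@98 #1:10@97 #5:10@96] asks=[-]

Answer: bid=97 ask=-
bid=97 ask=101
bid=97 ask=-
bid=98 ask=-
bid=98 ask=-
bid=98 ask=-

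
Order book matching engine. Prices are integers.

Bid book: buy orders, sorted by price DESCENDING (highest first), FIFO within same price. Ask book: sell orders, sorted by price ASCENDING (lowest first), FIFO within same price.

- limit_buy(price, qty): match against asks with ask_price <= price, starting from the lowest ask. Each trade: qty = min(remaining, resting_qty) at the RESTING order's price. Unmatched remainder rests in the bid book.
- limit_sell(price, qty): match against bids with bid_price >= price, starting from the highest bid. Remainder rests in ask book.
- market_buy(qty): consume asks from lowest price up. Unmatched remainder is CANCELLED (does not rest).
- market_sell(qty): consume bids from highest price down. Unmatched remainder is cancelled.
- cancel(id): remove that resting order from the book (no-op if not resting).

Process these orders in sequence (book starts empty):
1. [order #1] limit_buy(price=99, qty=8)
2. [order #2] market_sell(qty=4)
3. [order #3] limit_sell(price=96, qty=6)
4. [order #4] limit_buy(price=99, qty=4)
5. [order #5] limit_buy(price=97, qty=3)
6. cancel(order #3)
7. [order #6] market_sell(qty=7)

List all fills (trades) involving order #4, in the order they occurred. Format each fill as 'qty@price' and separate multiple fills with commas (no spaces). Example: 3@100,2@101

After op 1 [order #1] limit_buy(price=99, qty=8): fills=none; bids=[#1:8@99] asks=[-]
After op 2 [order #2] market_sell(qty=4): fills=#1x#2:4@99; bids=[#1:4@99] asks=[-]
After op 3 [order #3] limit_sell(price=96, qty=6): fills=#1x#3:4@99; bids=[-] asks=[#3:2@96]
After op 4 [order #4] limit_buy(price=99, qty=4): fills=#4x#3:2@96; bids=[#4:2@99] asks=[-]
After op 5 [order #5] limit_buy(price=97, qty=3): fills=none; bids=[#4:2@99 #5:3@97] asks=[-]
After op 6 cancel(order #3): fills=none; bids=[#4:2@99 #5:3@97] asks=[-]
After op 7 [order #6] market_sell(qty=7): fills=#4x#6:2@99 #5x#6:3@97; bids=[-] asks=[-]

Answer: 2@96,2@99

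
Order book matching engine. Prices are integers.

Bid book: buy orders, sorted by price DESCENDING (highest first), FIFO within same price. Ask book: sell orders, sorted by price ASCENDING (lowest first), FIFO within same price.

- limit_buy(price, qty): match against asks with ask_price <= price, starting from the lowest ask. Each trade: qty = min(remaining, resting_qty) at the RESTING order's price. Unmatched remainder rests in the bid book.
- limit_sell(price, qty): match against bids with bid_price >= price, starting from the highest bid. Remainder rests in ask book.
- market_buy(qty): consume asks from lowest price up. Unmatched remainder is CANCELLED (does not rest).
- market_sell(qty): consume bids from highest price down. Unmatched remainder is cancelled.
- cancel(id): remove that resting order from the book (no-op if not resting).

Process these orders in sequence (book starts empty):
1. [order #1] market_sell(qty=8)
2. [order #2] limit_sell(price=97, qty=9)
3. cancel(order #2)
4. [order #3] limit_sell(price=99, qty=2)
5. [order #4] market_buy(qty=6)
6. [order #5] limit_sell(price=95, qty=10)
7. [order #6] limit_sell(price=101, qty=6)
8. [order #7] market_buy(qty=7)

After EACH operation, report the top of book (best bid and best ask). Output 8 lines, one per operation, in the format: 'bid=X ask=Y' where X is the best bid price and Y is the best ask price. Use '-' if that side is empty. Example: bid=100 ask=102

After op 1 [order #1] market_sell(qty=8): fills=none; bids=[-] asks=[-]
After op 2 [order #2] limit_sell(price=97, qty=9): fills=none; bids=[-] asks=[#2:9@97]
After op 3 cancel(order #2): fills=none; bids=[-] asks=[-]
After op 4 [order #3] limit_sell(price=99, qty=2): fills=none; bids=[-] asks=[#3:2@99]
After op 5 [order #4] market_buy(qty=6): fills=#4x#3:2@99; bids=[-] asks=[-]
After op 6 [order #5] limit_sell(price=95, qty=10): fills=none; bids=[-] asks=[#5:10@95]
After op 7 [order #6] limit_sell(price=101, qty=6): fills=none; bids=[-] asks=[#5:10@95 #6:6@101]
After op 8 [order #7] market_buy(qty=7): fills=#7x#5:7@95; bids=[-] asks=[#5:3@95 #6:6@101]

Answer: bid=- ask=-
bid=- ask=97
bid=- ask=-
bid=- ask=99
bid=- ask=-
bid=- ask=95
bid=- ask=95
bid=- ask=95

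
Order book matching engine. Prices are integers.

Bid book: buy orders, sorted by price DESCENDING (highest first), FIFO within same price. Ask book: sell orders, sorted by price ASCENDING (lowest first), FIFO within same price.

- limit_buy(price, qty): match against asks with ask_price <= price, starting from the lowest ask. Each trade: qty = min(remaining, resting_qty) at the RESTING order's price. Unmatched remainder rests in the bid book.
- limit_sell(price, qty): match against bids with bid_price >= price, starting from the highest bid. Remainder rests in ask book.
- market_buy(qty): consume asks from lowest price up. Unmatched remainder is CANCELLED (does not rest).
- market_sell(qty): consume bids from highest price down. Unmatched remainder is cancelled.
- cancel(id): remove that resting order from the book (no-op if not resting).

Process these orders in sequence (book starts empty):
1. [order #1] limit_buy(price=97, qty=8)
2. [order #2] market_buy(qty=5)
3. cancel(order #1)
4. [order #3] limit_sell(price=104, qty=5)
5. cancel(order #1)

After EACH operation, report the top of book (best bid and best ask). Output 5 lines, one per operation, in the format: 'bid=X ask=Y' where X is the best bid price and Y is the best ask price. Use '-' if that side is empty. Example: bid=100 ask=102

Answer: bid=97 ask=-
bid=97 ask=-
bid=- ask=-
bid=- ask=104
bid=- ask=104

Derivation:
After op 1 [order #1] limit_buy(price=97, qty=8): fills=none; bids=[#1:8@97] asks=[-]
After op 2 [order #2] market_buy(qty=5): fills=none; bids=[#1:8@97] asks=[-]
After op 3 cancel(order #1): fills=none; bids=[-] asks=[-]
After op 4 [order #3] limit_sell(price=104, qty=5): fills=none; bids=[-] asks=[#3:5@104]
After op 5 cancel(order #1): fills=none; bids=[-] asks=[#3:5@104]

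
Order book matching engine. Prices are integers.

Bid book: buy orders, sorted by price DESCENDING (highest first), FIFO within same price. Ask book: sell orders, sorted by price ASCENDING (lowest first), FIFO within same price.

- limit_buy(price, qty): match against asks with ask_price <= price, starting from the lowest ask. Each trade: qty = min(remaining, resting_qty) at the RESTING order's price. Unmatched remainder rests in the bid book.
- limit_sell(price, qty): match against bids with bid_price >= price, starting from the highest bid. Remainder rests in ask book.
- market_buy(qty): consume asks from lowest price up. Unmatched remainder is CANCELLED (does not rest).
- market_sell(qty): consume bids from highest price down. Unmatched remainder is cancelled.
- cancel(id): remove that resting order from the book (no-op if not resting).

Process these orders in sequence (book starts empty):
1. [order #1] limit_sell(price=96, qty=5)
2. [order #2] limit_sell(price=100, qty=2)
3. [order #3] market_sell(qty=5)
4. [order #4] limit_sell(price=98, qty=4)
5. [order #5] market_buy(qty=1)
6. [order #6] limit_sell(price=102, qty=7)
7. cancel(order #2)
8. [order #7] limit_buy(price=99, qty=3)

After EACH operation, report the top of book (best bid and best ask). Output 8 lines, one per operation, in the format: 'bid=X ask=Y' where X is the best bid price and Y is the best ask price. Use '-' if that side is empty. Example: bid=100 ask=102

After op 1 [order #1] limit_sell(price=96, qty=5): fills=none; bids=[-] asks=[#1:5@96]
After op 2 [order #2] limit_sell(price=100, qty=2): fills=none; bids=[-] asks=[#1:5@96 #2:2@100]
After op 3 [order #3] market_sell(qty=5): fills=none; bids=[-] asks=[#1:5@96 #2:2@100]
After op 4 [order #4] limit_sell(price=98, qty=4): fills=none; bids=[-] asks=[#1:5@96 #4:4@98 #2:2@100]
After op 5 [order #5] market_buy(qty=1): fills=#5x#1:1@96; bids=[-] asks=[#1:4@96 #4:4@98 #2:2@100]
After op 6 [order #6] limit_sell(price=102, qty=7): fills=none; bids=[-] asks=[#1:4@96 #4:4@98 #2:2@100 #6:7@102]
After op 7 cancel(order #2): fills=none; bids=[-] asks=[#1:4@96 #4:4@98 #6:7@102]
After op 8 [order #7] limit_buy(price=99, qty=3): fills=#7x#1:3@96; bids=[-] asks=[#1:1@96 #4:4@98 #6:7@102]

Answer: bid=- ask=96
bid=- ask=96
bid=- ask=96
bid=- ask=96
bid=- ask=96
bid=- ask=96
bid=- ask=96
bid=- ask=96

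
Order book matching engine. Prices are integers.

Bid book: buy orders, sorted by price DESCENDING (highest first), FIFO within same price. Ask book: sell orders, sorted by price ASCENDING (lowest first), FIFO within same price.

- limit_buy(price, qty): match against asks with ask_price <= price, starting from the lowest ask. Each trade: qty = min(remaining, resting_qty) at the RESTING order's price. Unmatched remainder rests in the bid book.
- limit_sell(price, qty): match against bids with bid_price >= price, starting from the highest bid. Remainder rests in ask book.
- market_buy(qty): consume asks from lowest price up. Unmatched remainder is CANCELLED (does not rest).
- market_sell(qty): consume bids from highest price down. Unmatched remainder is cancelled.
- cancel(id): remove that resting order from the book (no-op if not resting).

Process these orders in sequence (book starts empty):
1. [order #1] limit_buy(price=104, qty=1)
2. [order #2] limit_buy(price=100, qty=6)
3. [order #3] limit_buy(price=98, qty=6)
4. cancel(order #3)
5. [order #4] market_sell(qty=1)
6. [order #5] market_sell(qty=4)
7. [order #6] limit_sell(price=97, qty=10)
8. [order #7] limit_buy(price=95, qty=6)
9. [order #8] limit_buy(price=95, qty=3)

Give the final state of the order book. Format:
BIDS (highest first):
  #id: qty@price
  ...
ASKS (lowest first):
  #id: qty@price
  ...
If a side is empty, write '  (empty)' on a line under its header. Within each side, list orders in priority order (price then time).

Answer: BIDS (highest first):
  #7: 6@95
  #8: 3@95
ASKS (lowest first):
  #6: 8@97

Derivation:
After op 1 [order #1] limit_buy(price=104, qty=1): fills=none; bids=[#1:1@104] asks=[-]
After op 2 [order #2] limit_buy(price=100, qty=6): fills=none; bids=[#1:1@104 #2:6@100] asks=[-]
After op 3 [order #3] limit_buy(price=98, qty=6): fills=none; bids=[#1:1@104 #2:6@100 #3:6@98] asks=[-]
After op 4 cancel(order #3): fills=none; bids=[#1:1@104 #2:6@100] asks=[-]
After op 5 [order #4] market_sell(qty=1): fills=#1x#4:1@104; bids=[#2:6@100] asks=[-]
After op 6 [order #5] market_sell(qty=4): fills=#2x#5:4@100; bids=[#2:2@100] asks=[-]
After op 7 [order #6] limit_sell(price=97, qty=10): fills=#2x#6:2@100; bids=[-] asks=[#6:8@97]
After op 8 [order #7] limit_buy(price=95, qty=6): fills=none; bids=[#7:6@95] asks=[#6:8@97]
After op 9 [order #8] limit_buy(price=95, qty=3): fills=none; bids=[#7:6@95 #8:3@95] asks=[#6:8@97]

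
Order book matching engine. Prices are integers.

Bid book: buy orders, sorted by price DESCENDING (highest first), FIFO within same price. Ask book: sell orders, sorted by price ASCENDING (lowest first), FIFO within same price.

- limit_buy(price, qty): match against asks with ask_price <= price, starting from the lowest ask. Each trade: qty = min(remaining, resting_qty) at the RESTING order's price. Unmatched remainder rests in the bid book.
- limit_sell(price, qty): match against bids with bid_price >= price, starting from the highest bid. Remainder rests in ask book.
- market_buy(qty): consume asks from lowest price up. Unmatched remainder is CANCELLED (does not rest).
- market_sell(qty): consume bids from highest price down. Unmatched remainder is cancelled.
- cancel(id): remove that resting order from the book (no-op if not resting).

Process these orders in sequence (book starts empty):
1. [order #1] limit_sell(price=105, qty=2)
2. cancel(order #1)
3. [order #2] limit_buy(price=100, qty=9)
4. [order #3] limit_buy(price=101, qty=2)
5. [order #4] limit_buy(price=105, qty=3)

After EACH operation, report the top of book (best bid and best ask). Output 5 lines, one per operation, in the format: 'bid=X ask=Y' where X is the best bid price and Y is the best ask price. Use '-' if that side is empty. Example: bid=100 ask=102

After op 1 [order #1] limit_sell(price=105, qty=2): fills=none; bids=[-] asks=[#1:2@105]
After op 2 cancel(order #1): fills=none; bids=[-] asks=[-]
After op 3 [order #2] limit_buy(price=100, qty=9): fills=none; bids=[#2:9@100] asks=[-]
After op 4 [order #3] limit_buy(price=101, qty=2): fills=none; bids=[#3:2@101 #2:9@100] asks=[-]
After op 5 [order #4] limit_buy(price=105, qty=3): fills=none; bids=[#4:3@105 #3:2@101 #2:9@100] asks=[-]

Answer: bid=- ask=105
bid=- ask=-
bid=100 ask=-
bid=101 ask=-
bid=105 ask=-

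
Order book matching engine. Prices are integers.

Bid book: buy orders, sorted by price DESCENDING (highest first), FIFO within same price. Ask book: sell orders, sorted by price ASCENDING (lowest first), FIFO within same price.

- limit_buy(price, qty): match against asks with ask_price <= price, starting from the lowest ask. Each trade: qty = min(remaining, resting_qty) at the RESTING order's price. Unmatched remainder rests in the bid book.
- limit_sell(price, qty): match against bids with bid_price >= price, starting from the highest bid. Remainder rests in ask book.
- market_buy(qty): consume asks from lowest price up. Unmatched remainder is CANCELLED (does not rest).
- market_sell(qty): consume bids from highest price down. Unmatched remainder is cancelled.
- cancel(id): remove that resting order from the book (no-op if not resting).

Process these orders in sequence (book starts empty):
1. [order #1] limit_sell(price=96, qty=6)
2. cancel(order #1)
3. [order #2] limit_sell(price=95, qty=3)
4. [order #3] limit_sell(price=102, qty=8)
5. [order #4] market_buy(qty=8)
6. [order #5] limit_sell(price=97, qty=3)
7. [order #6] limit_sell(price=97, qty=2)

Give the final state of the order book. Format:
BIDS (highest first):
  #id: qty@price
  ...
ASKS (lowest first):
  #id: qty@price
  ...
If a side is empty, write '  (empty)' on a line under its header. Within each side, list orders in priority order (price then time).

After op 1 [order #1] limit_sell(price=96, qty=6): fills=none; bids=[-] asks=[#1:6@96]
After op 2 cancel(order #1): fills=none; bids=[-] asks=[-]
After op 3 [order #2] limit_sell(price=95, qty=3): fills=none; bids=[-] asks=[#2:3@95]
After op 4 [order #3] limit_sell(price=102, qty=8): fills=none; bids=[-] asks=[#2:3@95 #3:8@102]
After op 5 [order #4] market_buy(qty=8): fills=#4x#2:3@95 #4x#3:5@102; bids=[-] asks=[#3:3@102]
After op 6 [order #5] limit_sell(price=97, qty=3): fills=none; bids=[-] asks=[#5:3@97 #3:3@102]
After op 7 [order #6] limit_sell(price=97, qty=2): fills=none; bids=[-] asks=[#5:3@97 #6:2@97 #3:3@102]

Answer: BIDS (highest first):
  (empty)
ASKS (lowest first):
  #5: 3@97
  #6: 2@97
  #3: 3@102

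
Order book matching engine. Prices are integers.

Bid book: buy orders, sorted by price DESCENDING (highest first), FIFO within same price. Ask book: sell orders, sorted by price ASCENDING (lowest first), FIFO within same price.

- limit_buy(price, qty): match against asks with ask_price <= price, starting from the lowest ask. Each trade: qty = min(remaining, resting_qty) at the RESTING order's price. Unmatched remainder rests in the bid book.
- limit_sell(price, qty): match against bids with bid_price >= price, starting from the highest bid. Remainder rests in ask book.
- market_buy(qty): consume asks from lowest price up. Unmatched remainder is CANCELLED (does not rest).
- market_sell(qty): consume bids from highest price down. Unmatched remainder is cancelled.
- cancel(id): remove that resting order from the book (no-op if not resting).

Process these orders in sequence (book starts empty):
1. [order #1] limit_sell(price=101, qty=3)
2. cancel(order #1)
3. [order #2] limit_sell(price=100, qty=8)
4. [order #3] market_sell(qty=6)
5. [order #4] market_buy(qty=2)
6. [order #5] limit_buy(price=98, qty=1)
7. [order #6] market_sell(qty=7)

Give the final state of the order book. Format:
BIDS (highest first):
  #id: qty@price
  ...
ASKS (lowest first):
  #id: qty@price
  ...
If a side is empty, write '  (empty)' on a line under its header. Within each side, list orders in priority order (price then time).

Answer: BIDS (highest first):
  (empty)
ASKS (lowest first):
  #2: 6@100

Derivation:
After op 1 [order #1] limit_sell(price=101, qty=3): fills=none; bids=[-] asks=[#1:3@101]
After op 2 cancel(order #1): fills=none; bids=[-] asks=[-]
After op 3 [order #2] limit_sell(price=100, qty=8): fills=none; bids=[-] asks=[#2:8@100]
After op 4 [order #3] market_sell(qty=6): fills=none; bids=[-] asks=[#2:8@100]
After op 5 [order #4] market_buy(qty=2): fills=#4x#2:2@100; bids=[-] asks=[#2:6@100]
After op 6 [order #5] limit_buy(price=98, qty=1): fills=none; bids=[#5:1@98] asks=[#2:6@100]
After op 7 [order #6] market_sell(qty=7): fills=#5x#6:1@98; bids=[-] asks=[#2:6@100]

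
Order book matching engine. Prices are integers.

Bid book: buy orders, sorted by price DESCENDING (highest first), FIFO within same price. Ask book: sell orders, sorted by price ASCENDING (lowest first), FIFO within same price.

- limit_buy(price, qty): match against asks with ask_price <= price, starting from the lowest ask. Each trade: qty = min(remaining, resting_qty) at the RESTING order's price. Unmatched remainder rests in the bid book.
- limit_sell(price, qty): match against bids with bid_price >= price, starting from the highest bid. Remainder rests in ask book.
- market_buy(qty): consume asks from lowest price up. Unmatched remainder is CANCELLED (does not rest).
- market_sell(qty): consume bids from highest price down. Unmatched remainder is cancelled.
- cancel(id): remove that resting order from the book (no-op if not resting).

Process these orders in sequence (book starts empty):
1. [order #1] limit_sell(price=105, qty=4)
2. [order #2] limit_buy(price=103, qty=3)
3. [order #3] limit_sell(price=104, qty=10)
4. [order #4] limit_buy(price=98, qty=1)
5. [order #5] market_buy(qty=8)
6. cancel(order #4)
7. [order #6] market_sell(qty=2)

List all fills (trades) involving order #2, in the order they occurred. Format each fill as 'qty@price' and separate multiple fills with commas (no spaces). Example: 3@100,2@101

After op 1 [order #1] limit_sell(price=105, qty=4): fills=none; bids=[-] asks=[#1:4@105]
After op 2 [order #2] limit_buy(price=103, qty=3): fills=none; bids=[#2:3@103] asks=[#1:4@105]
After op 3 [order #3] limit_sell(price=104, qty=10): fills=none; bids=[#2:3@103] asks=[#3:10@104 #1:4@105]
After op 4 [order #4] limit_buy(price=98, qty=1): fills=none; bids=[#2:3@103 #4:1@98] asks=[#3:10@104 #1:4@105]
After op 5 [order #5] market_buy(qty=8): fills=#5x#3:8@104; bids=[#2:3@103 #4:1@98] asks=[#3:2@104 #1:4@105]
After op 6 cancel(order #4): fills=none; bids=[#2:3@103] asks=[#3:2@104 #1:4@105]
After op 7 [order #6] market_sell(qty=2): fills=#2x#6:2@103; bids=[#2:1@103] asks=[#3:2@104 #1:4@105]

Answer: 2@103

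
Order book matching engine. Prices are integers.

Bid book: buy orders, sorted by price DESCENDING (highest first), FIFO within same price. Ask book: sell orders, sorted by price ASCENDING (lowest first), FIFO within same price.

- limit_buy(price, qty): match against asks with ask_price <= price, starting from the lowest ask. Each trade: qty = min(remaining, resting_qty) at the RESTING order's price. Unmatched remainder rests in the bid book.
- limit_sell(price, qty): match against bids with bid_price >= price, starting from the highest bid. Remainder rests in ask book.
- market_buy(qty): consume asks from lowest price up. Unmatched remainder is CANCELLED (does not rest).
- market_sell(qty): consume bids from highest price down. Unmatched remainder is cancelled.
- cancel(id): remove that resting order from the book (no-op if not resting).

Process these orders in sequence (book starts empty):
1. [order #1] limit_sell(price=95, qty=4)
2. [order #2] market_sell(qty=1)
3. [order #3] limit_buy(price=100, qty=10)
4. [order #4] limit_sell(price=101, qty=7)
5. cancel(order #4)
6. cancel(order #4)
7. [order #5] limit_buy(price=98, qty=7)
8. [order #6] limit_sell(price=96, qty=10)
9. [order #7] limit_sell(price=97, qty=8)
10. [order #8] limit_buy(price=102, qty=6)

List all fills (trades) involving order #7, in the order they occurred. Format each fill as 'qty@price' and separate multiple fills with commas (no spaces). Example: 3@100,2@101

Answer: 3@98,5@97

Derivation:
After op 1 [order #1] limit_sell(price=95, qty=4): fills=none; bids=[-] asks=[#1:4@95]
After op 2 [order #2] market_sell(qty=1): fills=none; bids=[-] asks=[#1:4@95]
After op 3 [order #3] limit_buy(price=100, qty=10): fills=#3x#1:4@95; bids=[#3:6@100] asks=[-]
After op 4 [order #4] limit_sell(price=101, qty=7): fills=none; bids=[#3:6@100] asks=[#4:7@101]
After op 5 cancel(order #4): fills=none; bids=[#3:6@100] asks=[-]
After op 6 cancel(order #4): fills=none; bids=[#3:6@100] asks=[-]
After op 7 [order #5] limit_buy(price=98, qty=7): fills=none; bids=[#3:6@100 #5:7@98] asks=[-]
After op 8 [order #6] limit_sell(price=96, qty=10): fills=#3x#6:6@100 #5x#6:4@98; bids=[#5:3@98] asks=[-]
After op 9 [order #7] limit_sell(price=97, qty=8): fills=#5x#7:3@98; bids=[-] asks=[#7:5@97]
After op 10 [order #8] limit_buy(price=102, qty=6): fills=#8x#7:5@97; bids=[#8:1@102] asks=[-]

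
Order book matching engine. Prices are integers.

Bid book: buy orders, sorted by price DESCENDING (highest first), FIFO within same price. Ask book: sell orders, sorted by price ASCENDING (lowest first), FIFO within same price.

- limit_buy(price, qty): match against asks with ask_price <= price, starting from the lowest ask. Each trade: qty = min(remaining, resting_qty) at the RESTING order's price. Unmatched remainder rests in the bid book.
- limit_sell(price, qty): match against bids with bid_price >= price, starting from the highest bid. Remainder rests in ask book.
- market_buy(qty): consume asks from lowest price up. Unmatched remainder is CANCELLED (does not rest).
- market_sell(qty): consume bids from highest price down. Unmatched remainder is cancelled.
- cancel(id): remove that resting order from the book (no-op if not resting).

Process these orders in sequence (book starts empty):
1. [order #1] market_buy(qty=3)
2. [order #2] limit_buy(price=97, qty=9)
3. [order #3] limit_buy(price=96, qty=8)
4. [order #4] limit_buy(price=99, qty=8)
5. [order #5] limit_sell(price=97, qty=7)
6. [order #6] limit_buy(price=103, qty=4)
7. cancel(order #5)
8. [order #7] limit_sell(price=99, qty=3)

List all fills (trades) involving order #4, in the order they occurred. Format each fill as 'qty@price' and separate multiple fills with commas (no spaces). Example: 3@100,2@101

Answer: 7@99

Derivation:
After op 1 [order #1] market_buy(qty=3): fills=none; bids=[-] asks=[-]
After op 2 [order #2] limit_buy(price=97, qty=9): fills=none; bids=[#2:9@97] asks=[-]
After op 3 [order #3] limit_buy(price=96, qty=8): fills=none; bids=[#2:9@97 #3:8@96] asks=[-]
After op 4 [order #4] limit_buy(price=99, qty=8): fills=none; bids=[#4:8@99 #2:9@97 #3:8@96] asks=[-]
After op 5 [order #5] limit_sell(price=97, qty=7): fills=#4x#5:7@99; bids=[#4:1@99 #2:9@97 #3:8@96] asks=[-]
After op 6 [order #6] limit_buy(price=103, qty=4): fills=none; bids=[#6:4@103 #4:1@99 #2:9@97 #3:8@96] asks=[-]
After op 7 cancel(order #5): fills=none; bids=[#6:4@103 #4:1@99 #2:9@97 #3:8@96] asks=[-]
After op 8 [order #7] limit_sell(price=99, qty=3): fills=#6x#7:3@103; bids=[#6:1@103 #4:1@99 #2:9@97 #3:8@96] asks=[-]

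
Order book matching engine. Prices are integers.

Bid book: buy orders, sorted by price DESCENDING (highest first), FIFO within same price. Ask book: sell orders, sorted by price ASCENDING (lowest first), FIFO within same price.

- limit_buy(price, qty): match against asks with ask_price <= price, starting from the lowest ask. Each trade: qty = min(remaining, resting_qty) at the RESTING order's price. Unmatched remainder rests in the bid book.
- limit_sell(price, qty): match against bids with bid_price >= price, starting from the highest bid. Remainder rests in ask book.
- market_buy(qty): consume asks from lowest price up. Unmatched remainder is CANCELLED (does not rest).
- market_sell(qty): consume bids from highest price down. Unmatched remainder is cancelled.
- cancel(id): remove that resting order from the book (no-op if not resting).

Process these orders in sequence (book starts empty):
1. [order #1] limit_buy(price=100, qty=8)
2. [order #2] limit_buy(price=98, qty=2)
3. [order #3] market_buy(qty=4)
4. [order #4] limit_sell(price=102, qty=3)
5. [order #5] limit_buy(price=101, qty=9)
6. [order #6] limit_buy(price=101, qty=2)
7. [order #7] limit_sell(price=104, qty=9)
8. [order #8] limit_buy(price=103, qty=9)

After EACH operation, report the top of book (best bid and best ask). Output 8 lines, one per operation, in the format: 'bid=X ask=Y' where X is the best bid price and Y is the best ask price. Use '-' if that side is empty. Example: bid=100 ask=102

After op 1 [order #1] limit_buy(price=100, qty=8): fills=none; bids=[#1:8@100] asks=[-]
After op 2 [order #2] limit_buy(price=98, qty=2): fills=none; bids=[#1:8@100 #2:2@98] asks=[-]
After op 3 [order #3] market_buy(qty=4): fills=none; bids=[#1:8@100 #2:2@98] asks=[-]
After op 4 [order #4] limit_sell(price=102, qty=3): fills=none; bids=[#1:8@100 #2:2@98] asks=[#4:3@102]
After op 5 [order #5] limit_buy(price=101, qty=9): fills=none; bids=[#5:9@101 #1:8@100 #2:2@98] asks=[#4:3@102]
After op 6 [order #6] limit_buy(price=101, qty=2): fills=none; bids=[#5:9@101 #6:2@101 #1:8@100 #2:2@98] asks=[#4:3@102]
After op 7 [order #7] limit_sell(price=104, qty=9): fills=none; bids=[#5:9@101 #6:2@101 #1:8@100 #2:2@98] asks=[#4:3@102 #7:9@104]
After op 8 [order #8] limit_buy(price=103, qty=9): fills=#8x#4:3@102; bids=[#8:6@103 #5:9@101 #6:2@101 #1:8@100 #2:2@98] asks=[#7:9@104]

Answer: bid=100 ask=-
bid=100 ask=-
bid=100 ask=-
bid=100 ask=102
bid=101 ask=102
bid=101 ask=102
bid=101 ask=102
bid=103 ask=104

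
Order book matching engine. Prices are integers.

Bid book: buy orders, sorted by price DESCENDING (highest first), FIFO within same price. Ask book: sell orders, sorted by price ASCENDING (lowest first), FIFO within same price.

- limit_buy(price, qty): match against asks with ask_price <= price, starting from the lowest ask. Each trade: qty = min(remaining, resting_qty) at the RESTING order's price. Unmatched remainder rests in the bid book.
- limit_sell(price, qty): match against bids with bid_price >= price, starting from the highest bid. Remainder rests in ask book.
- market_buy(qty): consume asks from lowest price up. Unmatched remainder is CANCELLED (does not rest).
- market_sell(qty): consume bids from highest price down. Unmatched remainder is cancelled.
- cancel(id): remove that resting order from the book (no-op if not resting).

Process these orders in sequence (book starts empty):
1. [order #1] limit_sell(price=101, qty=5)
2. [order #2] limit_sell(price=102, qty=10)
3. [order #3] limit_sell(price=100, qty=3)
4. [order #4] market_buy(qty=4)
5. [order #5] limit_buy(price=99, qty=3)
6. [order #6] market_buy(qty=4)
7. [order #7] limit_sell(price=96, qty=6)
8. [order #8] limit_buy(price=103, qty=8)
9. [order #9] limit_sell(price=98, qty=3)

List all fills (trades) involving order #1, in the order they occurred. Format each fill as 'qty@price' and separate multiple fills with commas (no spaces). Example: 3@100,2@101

Answer: 1@101,4@101

Derivation:
After op 1 [order #1] limit_sell(price=101, qty=5): fills=none; bids=[-] asks=[#1:5@101]
After op 2 [order #2] limit_sell(price=102, qty=10): fills=none; bids=[-] asks=[#1:5@101 #2:10@102]
After op 3 [order #3] limit_sell(price=100, qty=3): fills=none; bids=[-] asks=[#3:3@100 #1:5@101 #2:10@102]
After op 4 [order #4] market_buy(qty=4): fills=#4x#3:3@100 #4x#1:1@101; bids=[-] asks=[#1:4@101 #2:10@102]
After op 5 [order #5] limit_buy(price=99, qty=3): fills=none; bids=[#5:3@99] asks=[#1:4@101 #2:10@102]
After op 6 [order #6] market_buy(qty=4): fills=#6x#1:4@101; bids=[#5:3@99] asks=[#2:10@102]
After op 7 [order #7] limit_sell(price=96, qty=6): fills=#5x#7:3@99; bids=[-] asks=[#7:3@96 #2:10@102]
After op 8 [order #8] limit_buy(price=103, qty=8): fills=#8x#7:3@96 #8x#2:5@102; bids=[-] asks=[#2:5@102]
After op 9 [order #9] limit_sell(price=98, qty=3): fills=none; bids=[-] asks=[#9:3@98 #2:5@102]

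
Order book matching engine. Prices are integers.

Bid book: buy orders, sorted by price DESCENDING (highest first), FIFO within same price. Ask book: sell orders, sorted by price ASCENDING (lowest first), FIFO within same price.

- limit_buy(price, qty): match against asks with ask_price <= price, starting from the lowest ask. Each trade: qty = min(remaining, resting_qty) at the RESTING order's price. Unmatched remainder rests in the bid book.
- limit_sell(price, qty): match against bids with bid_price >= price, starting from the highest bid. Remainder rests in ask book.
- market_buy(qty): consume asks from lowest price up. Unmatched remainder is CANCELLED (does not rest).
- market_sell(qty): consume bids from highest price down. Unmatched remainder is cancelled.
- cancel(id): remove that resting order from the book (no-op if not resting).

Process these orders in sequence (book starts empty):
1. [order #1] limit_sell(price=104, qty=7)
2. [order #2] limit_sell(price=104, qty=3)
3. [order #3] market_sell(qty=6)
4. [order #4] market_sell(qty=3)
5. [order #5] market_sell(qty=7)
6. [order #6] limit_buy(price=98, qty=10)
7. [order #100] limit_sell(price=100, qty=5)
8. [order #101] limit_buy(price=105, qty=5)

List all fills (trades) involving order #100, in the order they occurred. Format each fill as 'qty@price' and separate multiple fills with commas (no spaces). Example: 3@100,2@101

After op 1 [order #1] limit_sell(price=104, qty=7): fills=none; bids=[-] asks=[#1:7@104]
After op 2 [order #2] limit_sell(price=104, qty=3): fills=none; bids=[-] asks=[#1:7@104 #2:3@104]
After op 3 [order #3] market_sell(qty=6): fills=none; bids=[-] asks=[#1:7@104 #2:3@104]
After op 4 [order #4] market_sell(qty=3): fills=none; bids=[-] asks=[#1:7@104 #2:3@104]
After op 5 [order #5] market_sell(qty=7): fills=none; bids=[-] asks=[#1:7@104 #2:3@104]
After op 6 [order #6] limit_buy(price=98, qty=10): fills=none; bids=[#6:10@98] asks=[#1:7@104 #2:3@104]
After op 7 [order #100] limit_sell(price=100, qty=5): fills=none; bids=[#6:10@98] asks=[#100:5@100 #1:7@104 #2:3@104]
After op 8 [order #101] limit_buy(price=105, qty=5): fills=#101x#100:5@100; bids=[#6:10@98] asks=[#1:7@104 #2:3@104]

Answer: 5@100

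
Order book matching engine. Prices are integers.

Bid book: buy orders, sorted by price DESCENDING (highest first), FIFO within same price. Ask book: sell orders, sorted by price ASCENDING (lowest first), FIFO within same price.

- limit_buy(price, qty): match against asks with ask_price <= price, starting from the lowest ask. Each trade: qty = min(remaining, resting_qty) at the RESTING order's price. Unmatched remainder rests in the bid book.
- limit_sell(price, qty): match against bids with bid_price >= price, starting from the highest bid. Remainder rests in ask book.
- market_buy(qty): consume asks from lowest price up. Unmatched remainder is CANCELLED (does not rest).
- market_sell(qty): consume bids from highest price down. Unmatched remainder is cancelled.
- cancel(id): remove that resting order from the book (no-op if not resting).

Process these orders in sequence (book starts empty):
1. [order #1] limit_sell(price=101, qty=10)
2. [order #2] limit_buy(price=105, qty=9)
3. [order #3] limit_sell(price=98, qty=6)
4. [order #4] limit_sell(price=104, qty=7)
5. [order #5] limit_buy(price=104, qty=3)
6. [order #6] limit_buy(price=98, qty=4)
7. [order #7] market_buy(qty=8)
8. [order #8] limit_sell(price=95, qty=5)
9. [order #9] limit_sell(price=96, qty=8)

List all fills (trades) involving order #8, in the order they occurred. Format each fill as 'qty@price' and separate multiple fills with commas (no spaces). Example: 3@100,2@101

After op 1 [order #1] limit_sell(price=101, qty=10): fills=none; bids=[-] asks=[#1:10@101]
After op 2 [order #2] limit_buy(price=105, qty=9): fills=#2x#1:9@101; bids=[-] asks=[#1:1@101]
After op 3 [order #3] limit_sell(price=98, qty=6): fills=none; bids=[-] asks=[#3:6@98 #1:1@101]
After op 4 [order #4] limit_sell(price=104, qty=7): fills=none; bids=[-] asks=[#3:6@98 #1:1@101 #4:7@104]
After op 5 [order #5] limit_buy(price=104, qty=3): fills=#5x#3:3@98; bids=[-] asks=[#3:3@98 #1:1@101 #4:7@104]
After op 6 [order #6] limit_buy(price=98, qty=4): fills=#6x#3:3@98; bids=[#6:1@98] asks=[#1:1@101 #4:7@104]
After op 7 [order #7] market_buy(qty=8): fills=#7x#1:1@101 #7x#4:7@104; bids=[#6:1@98] asks=[-]
After op 8 [order #8] limit_sell(price=95, qty=5): fills=#6x#8:1@98; bids=[-] asks=[#8:4@95]
After op 9 [order #9] limit_sell(price=96, qty=8): fills=none; bids=[-] asks=[#8:4@95 #9:8@96]

Answer: 1@98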